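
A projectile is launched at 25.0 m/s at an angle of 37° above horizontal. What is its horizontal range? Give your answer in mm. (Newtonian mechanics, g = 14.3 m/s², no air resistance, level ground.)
R = v₀² sin(2θ) / g (with unit conversion) = 42010.0 mm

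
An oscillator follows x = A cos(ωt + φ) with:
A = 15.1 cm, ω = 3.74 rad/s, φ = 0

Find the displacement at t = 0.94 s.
x = A cos(ωt + φ) = 15.1×cos(3.74×0.94 + 0) = -14.06 cm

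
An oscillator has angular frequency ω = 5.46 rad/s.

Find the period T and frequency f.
T = 2π/ω = 2π/5.46 = 1.151 s; f = ω/2π = 0.869 Hz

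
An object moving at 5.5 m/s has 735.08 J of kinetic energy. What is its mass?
KE = ½mv² → m = 2KE/v² = 2×735.08/5.5² = 48.6 kg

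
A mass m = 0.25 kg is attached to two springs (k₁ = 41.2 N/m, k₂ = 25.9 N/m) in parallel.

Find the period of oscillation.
k_eq = k₁+k₂ = 67.1 N/m
T = 2π√(m/k_eq) = 2π√(0.25/67.1) = 0.3835 s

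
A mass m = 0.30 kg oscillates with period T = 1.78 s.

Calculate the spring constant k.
T = 2π√(m/k) → k = m(2π/T)² = 0.3×(2π/1.78)² = 3.738 N/m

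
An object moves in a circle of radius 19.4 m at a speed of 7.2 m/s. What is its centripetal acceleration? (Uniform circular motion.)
a_c = v²/r = 7.2²/19.4 = 51.84/19.4 = 2.67 m/s²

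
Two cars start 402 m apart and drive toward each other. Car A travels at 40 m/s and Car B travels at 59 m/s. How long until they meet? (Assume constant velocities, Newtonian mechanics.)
Combined speed: v_combined = 40 + 59 = 99 m/s
Time to meet: t = d/99 = 402/99 = 4.06 s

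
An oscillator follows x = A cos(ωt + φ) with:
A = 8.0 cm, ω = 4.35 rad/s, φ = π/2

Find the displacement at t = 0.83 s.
x = A cos(ωt + φ) = 8.0×cos(4.35×0.83 + π/2) = 3.615 cm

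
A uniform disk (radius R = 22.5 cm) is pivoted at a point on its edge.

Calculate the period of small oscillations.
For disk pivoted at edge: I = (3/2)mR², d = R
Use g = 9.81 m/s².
I/m = (3/2)R² = 0.07594 m²; d = R = 0.225 m
T = 2π√((3/2)R²/(gR)) = 2π√(3R/(2g)) = 1.165 s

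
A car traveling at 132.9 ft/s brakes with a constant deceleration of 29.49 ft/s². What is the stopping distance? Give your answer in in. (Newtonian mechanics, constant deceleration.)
d = v₀² / (2a) (with unit conversion) = 3594.0 in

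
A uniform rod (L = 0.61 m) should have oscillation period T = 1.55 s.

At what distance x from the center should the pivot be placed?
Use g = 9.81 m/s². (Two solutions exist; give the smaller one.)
T = 2π√((L²/12 + x²)/(gx)). Let c = T²g/(4π²) = 0.597.
x² − cx + L²/12 = 0 → x = (c − √(c² − L²/3))/2 = 0.05747 m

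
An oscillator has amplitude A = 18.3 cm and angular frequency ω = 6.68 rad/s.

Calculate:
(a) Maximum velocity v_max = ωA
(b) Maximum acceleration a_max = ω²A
v_max = ωA = 6.68×0.183 = 1.222 m/s
a_max = ω²A = 6.68²×0.183 = 8.166 m/s²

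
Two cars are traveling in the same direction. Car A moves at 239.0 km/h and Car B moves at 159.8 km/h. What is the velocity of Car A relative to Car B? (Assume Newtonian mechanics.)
v_rel = v_A - v_B = 239.0 - 159.8 = 79.2 km/h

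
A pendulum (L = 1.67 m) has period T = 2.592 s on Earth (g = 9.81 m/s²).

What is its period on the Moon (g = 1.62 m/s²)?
T = 2π√(L/g), so T_moon/T_earth = √(g_earth/g_moon)
T_moon = 2π√(1.67/1.62) = 6.379 s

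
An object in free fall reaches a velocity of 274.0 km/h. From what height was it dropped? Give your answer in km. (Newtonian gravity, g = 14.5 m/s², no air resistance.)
h = v²/(2g) (with unit conversion) = 0.1998 km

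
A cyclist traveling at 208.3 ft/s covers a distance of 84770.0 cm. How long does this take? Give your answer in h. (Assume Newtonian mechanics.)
t = d/v (with unit conversion) = 0.003709 h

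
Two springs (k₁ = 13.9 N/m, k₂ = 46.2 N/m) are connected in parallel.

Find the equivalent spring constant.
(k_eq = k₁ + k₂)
k_eq = k₁ + k₂ = 13.9 + 46.2 = 60.1 N/m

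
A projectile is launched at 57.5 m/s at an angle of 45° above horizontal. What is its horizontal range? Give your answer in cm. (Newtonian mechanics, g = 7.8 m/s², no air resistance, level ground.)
R = v₀² sin(2θ) / g (with unit conversion) = 42390.0 cm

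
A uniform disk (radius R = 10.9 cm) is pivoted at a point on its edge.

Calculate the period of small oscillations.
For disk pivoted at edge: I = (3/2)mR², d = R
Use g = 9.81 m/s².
I/m = (3/2)R² = 0.01782 m²; d = R = 0.109 m
T = 2π√((3/2)R²/(gR)) = 2π√(3R/(2g)) = 0.8112 s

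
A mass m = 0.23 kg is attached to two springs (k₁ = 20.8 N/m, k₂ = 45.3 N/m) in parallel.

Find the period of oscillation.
k_eq = k₁+k₂ = 66.1 N/m
T = 2π√(m/k_eq) = 2π√(0.23/66.1) = 0.3706 s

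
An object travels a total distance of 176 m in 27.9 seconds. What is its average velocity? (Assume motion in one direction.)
v_avg = Δd / Δt = 176 / 27.9 = 6.31 m/s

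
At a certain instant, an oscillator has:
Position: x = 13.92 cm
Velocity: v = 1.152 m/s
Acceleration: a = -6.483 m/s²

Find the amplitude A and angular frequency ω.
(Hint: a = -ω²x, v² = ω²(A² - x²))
a = −ω²x → ω = √(|a|/x) = √(6.483/0.1392) = 6.824 rad/s
v² = ω²(A² − x²) → A = √(x² + v²/ω²) = √(0.1392² + 1.152²/6.824²) = 0.2188 m = 21.88 cm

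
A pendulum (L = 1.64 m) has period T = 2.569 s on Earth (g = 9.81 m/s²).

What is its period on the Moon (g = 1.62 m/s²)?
T = 2π√(L/g), so T_moon/T_earth = √(g_earth/g_moon)
T_moon = 2π√(1.64/1.62) = 6.322 s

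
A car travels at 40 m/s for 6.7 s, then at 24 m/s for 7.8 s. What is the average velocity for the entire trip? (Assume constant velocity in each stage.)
d₁ = v₁t₁ = 40 × 6.7 = 268 m
d₂ = v₂t₂ = 24 × 7.8 = 187.2 m
d_total = 455.2 m, t_total = 14.5 s
v_avg = d_total/t_total = 455.2/14.5 = 31.39 m/s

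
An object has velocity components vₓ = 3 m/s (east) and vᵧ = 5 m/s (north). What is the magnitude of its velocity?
|v| = √(vₓ² + vᵧ²) = √(3² + 5²) = √(34) = 5.83 m/s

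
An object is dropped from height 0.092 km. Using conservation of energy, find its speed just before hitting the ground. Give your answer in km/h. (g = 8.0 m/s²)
mgh = ½mv² → v = √(2gh) = √(2×8.0×92) = 38.37 m/s = 138.1 km/h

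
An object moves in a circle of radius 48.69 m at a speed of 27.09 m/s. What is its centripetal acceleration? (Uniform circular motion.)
a_c = v²/r = 27.09²/48.69 = 733.868/48.69 = 15.07 m/s²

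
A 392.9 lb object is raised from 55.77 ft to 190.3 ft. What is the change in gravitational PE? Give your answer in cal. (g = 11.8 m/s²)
ΔPE = mg(h₂ − h₁) = 178.2 kg × 11.8 m/s² × (58 − 17) m = 8.623e+04 J = 20610.0 cal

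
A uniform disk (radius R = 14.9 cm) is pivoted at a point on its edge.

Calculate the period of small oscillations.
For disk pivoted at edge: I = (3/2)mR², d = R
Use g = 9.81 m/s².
I/m = (3/2)R² = 0.0333 m²; d = R = 0.149 m
T = 2π√((3/2)R²/(gR)) = 2π√(3R/(2g)) = 0.9484 s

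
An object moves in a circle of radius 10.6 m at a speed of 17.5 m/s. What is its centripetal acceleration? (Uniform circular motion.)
a_c = v²/r = 17.5²/10.6 = 306.25/10.6 = 28.89 m/s²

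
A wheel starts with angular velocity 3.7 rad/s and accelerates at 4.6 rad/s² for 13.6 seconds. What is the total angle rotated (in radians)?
θ = ω₀t + ½αt² = 3.7×13.6 + ½×4.6×13.6² = 475.73 rad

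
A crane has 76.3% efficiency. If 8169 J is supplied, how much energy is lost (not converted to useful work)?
W_out = η × W_in = 0.763×8169 = 6232.9 J
W_lost = W_in − W_out = 8169 − 6232.9 = 1936.1 J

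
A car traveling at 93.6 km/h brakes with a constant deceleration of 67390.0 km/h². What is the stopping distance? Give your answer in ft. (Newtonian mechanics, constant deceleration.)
d = v₀² / (2a) (with unit conversion) = 213.3 ft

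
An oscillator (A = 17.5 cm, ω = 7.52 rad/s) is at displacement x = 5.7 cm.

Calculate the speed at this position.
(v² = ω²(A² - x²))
v = ω√(A² − x²) = 7.52×√(0.175² − 0.057²) = 1.244 m/s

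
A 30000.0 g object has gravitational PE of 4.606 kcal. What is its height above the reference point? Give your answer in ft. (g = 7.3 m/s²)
PE = mgh → h = PE/(mg) = 1.927e+04 J / (30 kg × 7.3 m/s²) = 88 m = 288.7 ft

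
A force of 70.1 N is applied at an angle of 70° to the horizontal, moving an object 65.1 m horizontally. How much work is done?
W = Fd cosθ = 70.1×65.1×cos(70°) = 1560.8 J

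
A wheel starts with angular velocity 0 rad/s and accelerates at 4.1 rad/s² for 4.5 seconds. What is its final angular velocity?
ω = ω₀ + αt = 0 + 4.1 × 4.5 = 18.45 rad/s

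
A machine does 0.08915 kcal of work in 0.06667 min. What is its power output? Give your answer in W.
P = W/t = 373 J / 4 s = 93.25 W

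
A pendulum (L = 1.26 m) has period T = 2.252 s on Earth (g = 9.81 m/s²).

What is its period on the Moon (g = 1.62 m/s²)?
T = 2π√(L/g), so T_moon/T_earth = √(g_earth/g_moon)
T_moon = 2π√(1.26/1.62) = 5.541 s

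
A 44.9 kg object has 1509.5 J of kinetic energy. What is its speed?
KE = ½mv² → v = √(2KE/m) = √(2×1509.5/44.9) = 8.2 m/s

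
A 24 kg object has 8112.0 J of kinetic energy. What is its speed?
KE = ½mv² → v = √(2KE/m) = √(2×8112.0/24) = 26.0 m/s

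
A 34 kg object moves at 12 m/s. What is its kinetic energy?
KE = ½mv² = ½×34×12² = 2448.0 J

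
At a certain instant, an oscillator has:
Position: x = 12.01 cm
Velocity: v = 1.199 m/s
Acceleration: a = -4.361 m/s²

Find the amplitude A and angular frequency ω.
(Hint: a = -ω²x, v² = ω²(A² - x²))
a = −ω²x → ω = √(|a|/x) = √(4.361/0.1201) = 6.026 rad/s
v² = ω²(A² − x²) → A = √(x² + v²/ω²) = √(0.1201² + 1.199²/6.026²) = 0.2324 m = 23.24 cm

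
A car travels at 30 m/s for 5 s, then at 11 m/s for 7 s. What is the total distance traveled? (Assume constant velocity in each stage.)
d₁ = v₁t₁ = 30 × 5 = 150 m
d₂ = v₂t₂ = 11 × 7 = 77 m
d_total = 150 + 77 = 227 m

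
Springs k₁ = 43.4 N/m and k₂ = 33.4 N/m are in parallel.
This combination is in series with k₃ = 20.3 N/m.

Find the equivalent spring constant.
k₁₂ = k₁ + k₂ = 76.8 N/m (parallel)
1/k_eq = 1/k₁₂ + 1/k₃ → k_eq = 16.06 N/m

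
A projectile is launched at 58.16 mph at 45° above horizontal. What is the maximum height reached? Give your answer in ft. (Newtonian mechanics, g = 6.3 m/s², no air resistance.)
H = v₀²sin²(θ)/(2g) (with unit conversion) = 88.01 ft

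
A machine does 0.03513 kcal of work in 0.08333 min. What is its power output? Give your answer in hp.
P = W/t = 147 J / 5 s = 29.4 W = 0.03942 hp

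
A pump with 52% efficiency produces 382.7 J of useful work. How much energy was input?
W_in = W_out/η = 382.7/0.52 = 735.96 J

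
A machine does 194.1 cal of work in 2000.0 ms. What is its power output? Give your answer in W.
P = W/t = 812.1 J / 2 s = 406.1 W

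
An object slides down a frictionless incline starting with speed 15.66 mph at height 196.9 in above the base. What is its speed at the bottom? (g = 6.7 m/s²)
½mv₀² + mgh = ½mv² → v = √(v₀² + 2gh) = √(7.001² + 2×6.7×5.001) = 10.77 m/s = 24.1 mph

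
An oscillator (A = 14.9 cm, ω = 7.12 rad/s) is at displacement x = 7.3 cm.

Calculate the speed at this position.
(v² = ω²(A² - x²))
v = ω√(A² − x²) = 7.12×√(0.149² − 0.073²) = 0.9248 m/s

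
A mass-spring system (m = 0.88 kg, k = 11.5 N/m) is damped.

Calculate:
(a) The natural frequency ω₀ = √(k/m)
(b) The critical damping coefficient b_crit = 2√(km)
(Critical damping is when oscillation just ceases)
ω₀ = √(k/m) = √(11.5/0.88) = 3.615 rad/s
b_crit = 2√(km) = 2√(11.5×0.88) = 6.362 kg/s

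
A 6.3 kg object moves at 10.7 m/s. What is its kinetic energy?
KE = ½mv² = ½×6.3×10.7² = 360.6435 J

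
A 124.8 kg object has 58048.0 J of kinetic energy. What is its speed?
KE = ½mv² → v = √(2KE/m) = √(2×58048.0/124.8) = 30.5 m/s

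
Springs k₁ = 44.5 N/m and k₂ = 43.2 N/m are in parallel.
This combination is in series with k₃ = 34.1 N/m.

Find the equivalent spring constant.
k₁₂ = k₁ + k₂ = 87.7 N/m (parallel)
1/k_eq = 1/k₁₂ + 1/k₃ → k_eq = 24.55 N/m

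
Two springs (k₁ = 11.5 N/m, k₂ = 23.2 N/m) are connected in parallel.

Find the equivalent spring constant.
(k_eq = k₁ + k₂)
k_eq = k₁ + k₂ = 11.5 + 23.2 = 34.7 N/m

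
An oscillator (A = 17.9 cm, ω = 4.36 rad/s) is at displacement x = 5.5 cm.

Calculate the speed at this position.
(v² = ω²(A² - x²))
v = ω√(A² − x²) = 4.36×√(0.179² − 0.055²) = 0.7427 m/s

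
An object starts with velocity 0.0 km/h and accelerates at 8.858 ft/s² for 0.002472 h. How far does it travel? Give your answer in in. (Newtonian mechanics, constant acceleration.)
d = v₀t + ½at² (with unit conversion) = 4209.0 in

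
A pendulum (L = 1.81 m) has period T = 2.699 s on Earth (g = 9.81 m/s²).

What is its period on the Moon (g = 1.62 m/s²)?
T = 2π√(L/g), so T_moon/T_earth = √(g_earth/g_moon)
T_moon = 2π√(1.81/1.62) = 6.641 s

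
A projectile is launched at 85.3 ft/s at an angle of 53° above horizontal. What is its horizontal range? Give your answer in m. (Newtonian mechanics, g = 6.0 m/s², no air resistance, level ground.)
R = v₀² sin(2θ) / g (with unit conversion) = 108.3 m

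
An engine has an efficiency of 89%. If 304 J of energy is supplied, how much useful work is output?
W_out = η × W_in = 0.89 × 304 = 270.56 J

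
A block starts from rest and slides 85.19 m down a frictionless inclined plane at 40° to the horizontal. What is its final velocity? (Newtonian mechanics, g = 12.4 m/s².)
a = g sin(θ) = 12.4 × sin(40°) = 7.97 m/s²
v = √(2ad) = √(2 × 7.97 × 85.19) = 36.85 m/s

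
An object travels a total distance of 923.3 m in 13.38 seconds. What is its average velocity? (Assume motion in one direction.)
v_avg = Δd / Δt = 923.3 / 13.38 = 69.01 m/s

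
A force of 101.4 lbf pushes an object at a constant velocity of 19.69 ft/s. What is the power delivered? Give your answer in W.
P = Fv = 451 N × 6.002 m/s = 2707 W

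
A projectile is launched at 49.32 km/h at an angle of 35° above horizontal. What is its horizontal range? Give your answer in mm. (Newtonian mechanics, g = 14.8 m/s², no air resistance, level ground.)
R = v₀² sin(2θ) / g (with unit conversion) = 11920.0 mm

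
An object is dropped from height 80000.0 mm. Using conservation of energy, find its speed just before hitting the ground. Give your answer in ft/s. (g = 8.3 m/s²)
mgh = ½mv² → v = √(2gh) = √(2×8.3×80) = 36.44 m/s = 119.6 ft/s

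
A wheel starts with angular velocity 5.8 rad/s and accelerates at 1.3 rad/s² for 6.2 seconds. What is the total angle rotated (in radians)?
θ = ω₀t + ½αt² = 5.8×6.2 + ½×1.3×6.2² = 60.95 rad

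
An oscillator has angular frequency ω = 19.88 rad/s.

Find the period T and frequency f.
T = 2π/ω = 2π/19.88 = 0.3161 s; f = ω/2π = 3.164 Hz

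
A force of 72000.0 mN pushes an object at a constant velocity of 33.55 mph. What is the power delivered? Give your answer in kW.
P = Fv = 72 N × 15 m/s = 1080 W = 1.08 kW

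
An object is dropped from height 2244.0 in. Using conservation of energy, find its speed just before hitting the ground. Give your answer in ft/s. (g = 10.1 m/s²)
mgh = ½mv² → v = √(2gh) = √(2×10.1×57) = 33.93 m/s = 111.3 ft/s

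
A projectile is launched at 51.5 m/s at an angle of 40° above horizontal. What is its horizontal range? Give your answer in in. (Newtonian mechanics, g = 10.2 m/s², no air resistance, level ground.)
R = v₀² sin(2θ) / g (with unit conversion) = 10080.0 in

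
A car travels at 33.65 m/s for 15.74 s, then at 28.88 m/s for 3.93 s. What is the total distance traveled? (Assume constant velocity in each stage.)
d₁ = v₁t₁ = 33.65 × 15.74 = 529.651 m
d₂ = v₂t₂ = 28.88 × 3.93 = 113.498 m
d_total = 529.651 + 113.498 = 643.15 m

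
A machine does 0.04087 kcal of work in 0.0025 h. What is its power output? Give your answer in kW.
P = W/t = 171 J / 9 s = 19 W = 0.019 kW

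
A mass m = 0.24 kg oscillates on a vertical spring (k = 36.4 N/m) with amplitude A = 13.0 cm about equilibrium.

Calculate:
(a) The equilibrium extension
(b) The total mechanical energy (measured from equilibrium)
x_eq = mg/k = 0.24×9.81/36.4 = 0.06468 m = 6.468 cm
E = ½kA² = ½×36.4×(0.13)² = 0.3076 J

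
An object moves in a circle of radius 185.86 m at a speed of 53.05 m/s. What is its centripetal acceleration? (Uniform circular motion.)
a_c = v²/r = 53.05²/185.86 = 2814.3/185.86 = 15.14 m/s²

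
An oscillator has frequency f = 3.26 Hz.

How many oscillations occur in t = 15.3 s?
n = f×t = 3.26×15.3 = 49.88 oscillations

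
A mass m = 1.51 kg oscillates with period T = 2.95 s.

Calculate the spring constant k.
T = 2π√(m/k) → k = m(2π/T)² = 1.51×(2π/2.95)² = 6.85 N/m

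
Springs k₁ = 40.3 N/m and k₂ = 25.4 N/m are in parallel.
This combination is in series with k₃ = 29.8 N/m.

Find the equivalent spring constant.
k₁₂ = k₁ + k₂ = 65.7 N/m (parallel)
1/k_eq = 1/k₁₂ + 1/k₃ → k_eq = 20.5 N/m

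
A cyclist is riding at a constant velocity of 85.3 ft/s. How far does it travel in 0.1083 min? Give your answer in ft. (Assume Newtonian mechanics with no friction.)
d = vt (with unit conversion) = 554.3 ft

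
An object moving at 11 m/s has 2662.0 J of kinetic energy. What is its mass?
KE = ½mv² → m = 2KE/v² = 2×2662.0/11² = 44.0 kg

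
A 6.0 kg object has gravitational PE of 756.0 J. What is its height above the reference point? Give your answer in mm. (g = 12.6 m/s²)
PE = mgh → h = PE/(mg) = 756 J / (6 kg × 12.6 m/s²) = 10 m = 10000.0 mm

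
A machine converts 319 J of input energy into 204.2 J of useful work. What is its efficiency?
η = W_out/W_in = 204.2/319 = 0.6401 = 64.01%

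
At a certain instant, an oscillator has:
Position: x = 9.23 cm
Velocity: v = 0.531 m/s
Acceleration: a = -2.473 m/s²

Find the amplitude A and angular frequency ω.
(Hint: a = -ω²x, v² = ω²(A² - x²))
a = −ω²x → ω = √(|a|/x) = √(2.473/0.0923) = 5.176 rad/s
v² = ω²(A² − x²) → A = √(x² + v²/ω²) = √(0.0923² + 0.531²/5.176²) = 0.138 m = 13.8 cm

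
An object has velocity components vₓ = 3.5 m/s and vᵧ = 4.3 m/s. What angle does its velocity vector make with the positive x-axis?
θ = arctan(vᵧ/vₓ) = arctan(4.3/3.5) = 50.86°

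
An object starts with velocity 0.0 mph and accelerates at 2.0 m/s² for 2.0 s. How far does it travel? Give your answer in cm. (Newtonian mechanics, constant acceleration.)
d = v₀t + ½at² (with unit conversion) = 400.0 cm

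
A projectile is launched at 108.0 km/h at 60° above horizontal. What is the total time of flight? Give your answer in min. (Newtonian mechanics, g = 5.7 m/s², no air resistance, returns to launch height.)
T = 2v₀sin(θ)/g (with unit conversion) = 0.1519 min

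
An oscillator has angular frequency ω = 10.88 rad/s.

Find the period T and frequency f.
T = 2π/ω = 2π/10.88 = 0.5775 s; f = ω/2π = 1.732 Hz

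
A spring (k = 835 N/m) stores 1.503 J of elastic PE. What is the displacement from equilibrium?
PE = ½kx² → x = √(2PE/k) = √(2×1.503/835) = 0.06 m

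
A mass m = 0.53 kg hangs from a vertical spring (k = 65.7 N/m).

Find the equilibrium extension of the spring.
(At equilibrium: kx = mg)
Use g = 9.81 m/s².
x_eq = mg/k = 0.53×9.81/65.7 = 0.07914 m = 7.914 cm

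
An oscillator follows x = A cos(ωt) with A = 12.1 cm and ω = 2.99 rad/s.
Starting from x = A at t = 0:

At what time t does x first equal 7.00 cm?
cos(ωt) = x/A = 7.0/12.1 = 0.5785
ωt = arccos(0.5785) = 0.9539 rad
t = 0.9539/2.99 = 0.319 s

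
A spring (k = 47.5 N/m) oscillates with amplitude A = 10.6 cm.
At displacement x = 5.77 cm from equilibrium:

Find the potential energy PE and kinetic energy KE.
E_total = ½kA² = ½×47.5×(0.106)² = 0.2669 J
PE = ½kx² = ½×47.5×(0.0577)² = 0.07907 J
KE = E_total − PE = 0.1878 J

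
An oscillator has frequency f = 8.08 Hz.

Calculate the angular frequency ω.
ω = 2πf = 2π×8.08 = 50.77 rad/s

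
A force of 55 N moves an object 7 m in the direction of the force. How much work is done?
W = Fd = 55×7 = 385.0 J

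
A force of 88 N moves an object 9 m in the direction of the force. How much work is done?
W = Fd = 88×9 = 792.0 J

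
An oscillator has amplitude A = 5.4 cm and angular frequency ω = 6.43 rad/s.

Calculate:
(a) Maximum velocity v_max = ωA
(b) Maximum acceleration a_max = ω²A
v_max = ωA = 6.43×0.054 = 0.3472 m/s
a_max = ω²A = 6.43²×0.054 = 2.233 m/s²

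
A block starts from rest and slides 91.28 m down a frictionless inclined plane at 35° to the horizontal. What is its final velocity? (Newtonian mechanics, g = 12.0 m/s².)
a = g sin(θ) = 12.0 × sin(35°) = 6.88 m/s²
v = √(2ad) = √(2 × 6.88 × 91.28) = 35.45 m/s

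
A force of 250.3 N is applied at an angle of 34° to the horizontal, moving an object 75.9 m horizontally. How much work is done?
W = Fd cosθ = 250.3×75.9×cos(34°) = 15750.0 J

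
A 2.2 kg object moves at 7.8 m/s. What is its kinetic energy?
KE = ½mv² = ½×2.2×7.8² = 66.924 J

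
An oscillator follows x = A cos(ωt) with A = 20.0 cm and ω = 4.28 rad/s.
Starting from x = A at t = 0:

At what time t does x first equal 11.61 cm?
cos(ωt) = x/A = 11.61/20.0 = 0.5805
ωt = arccos(0.5805) = 0.9515 rad
t = 0.9515/4.28 = 0.2223 s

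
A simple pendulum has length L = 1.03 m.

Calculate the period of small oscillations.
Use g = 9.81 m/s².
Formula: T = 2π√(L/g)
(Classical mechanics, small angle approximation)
T = 2π√(L/g) = 2π√(1.03/9.81) = 2.036 s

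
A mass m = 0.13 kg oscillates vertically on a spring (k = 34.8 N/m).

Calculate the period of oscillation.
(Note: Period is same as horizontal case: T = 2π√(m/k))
T = 2π√(m/k) = 2π√(0.13/34.8) = 0.384 s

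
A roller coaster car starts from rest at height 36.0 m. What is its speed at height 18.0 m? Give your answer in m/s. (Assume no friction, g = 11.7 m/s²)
mgh₁ = ½mv₂² + mgh₂ → v₂ = √(2g(h₁−h₂)) = √(2×11.7×(36−18)) = 20.52 m/s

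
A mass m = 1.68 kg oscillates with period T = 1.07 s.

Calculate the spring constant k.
T = 2π√(m/k) → k = m(2π/T)² = 1.68×(2π/1.07)² = 57.93 N/m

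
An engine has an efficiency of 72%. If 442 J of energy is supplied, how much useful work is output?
W_out = η × W_in = 0.72 × 442 = 318.24 J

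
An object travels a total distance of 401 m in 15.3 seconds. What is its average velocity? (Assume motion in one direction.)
v_avg = Δd / Δt = 401 / 15.3 = 26.21 m/s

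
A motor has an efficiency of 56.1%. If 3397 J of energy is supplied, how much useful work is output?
W_out = η × W_in = 0.561 × 3397 = 1905.7 J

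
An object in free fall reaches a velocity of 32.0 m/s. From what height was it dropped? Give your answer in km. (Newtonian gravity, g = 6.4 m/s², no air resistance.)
h = v²/(2g) (with unit conversion) = 0.08 km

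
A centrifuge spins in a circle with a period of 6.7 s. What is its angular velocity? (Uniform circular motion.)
ω = 2π/T = 2π/6.7 = 0.9378 rad/s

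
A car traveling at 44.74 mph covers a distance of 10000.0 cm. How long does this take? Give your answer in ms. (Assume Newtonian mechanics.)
t = d/v (with unit conversion) = 5000.0 ms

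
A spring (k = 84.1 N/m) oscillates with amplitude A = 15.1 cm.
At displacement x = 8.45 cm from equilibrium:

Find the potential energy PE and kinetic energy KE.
E_total = ½kA² = ½×84.1×(0.151)² = 0.9588 J
PE = ½kx² = ½×84.1×(0.0845)² = 0.3002 J
KE = E_total − PE = 0.6585 J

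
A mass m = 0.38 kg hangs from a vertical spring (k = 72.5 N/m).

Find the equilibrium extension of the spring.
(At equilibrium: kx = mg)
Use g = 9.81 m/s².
x_eq = mg/k = 0.38×9.81/72.5 = 0.05142 m = 5.142 cm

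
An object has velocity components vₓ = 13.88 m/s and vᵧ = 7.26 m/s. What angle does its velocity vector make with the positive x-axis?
θ = arctan(vᵧ/vₓ) = arctan(7.26/13.88) = 27.61°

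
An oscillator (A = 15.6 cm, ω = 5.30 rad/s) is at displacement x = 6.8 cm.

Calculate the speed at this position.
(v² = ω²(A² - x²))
v = ω√(A² − x²) = 5.3×√(0.156² − 0.068²) = 0.7441 m/s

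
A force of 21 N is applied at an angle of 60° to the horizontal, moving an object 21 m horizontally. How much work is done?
W = Fd cosθ = 21×21×cos(60°) = 220.5 J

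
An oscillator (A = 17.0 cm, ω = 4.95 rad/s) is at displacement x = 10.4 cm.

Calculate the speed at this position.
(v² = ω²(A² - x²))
v = ω√(A² − x²) = 4.95×√(0.17² − 0.104²) = 0.6657 m/s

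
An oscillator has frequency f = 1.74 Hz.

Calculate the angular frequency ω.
ω = 2πf = 2π×1.74 = 10.93 rad/s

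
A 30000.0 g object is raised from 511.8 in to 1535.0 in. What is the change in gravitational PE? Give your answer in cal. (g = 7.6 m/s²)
ΔPE = mg(h₂ − h₁) = 30 kg × 7.6 m/s² × (38.99 − 13) m = 5926 J = 1416.0 cal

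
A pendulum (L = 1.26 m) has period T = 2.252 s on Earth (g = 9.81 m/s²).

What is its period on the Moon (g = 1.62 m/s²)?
T = 2π√(L/g), so T_moon/T_earth = √(g_earth/g_moon)
T_moon = 2π√(1.26/1.62) = 5.541 s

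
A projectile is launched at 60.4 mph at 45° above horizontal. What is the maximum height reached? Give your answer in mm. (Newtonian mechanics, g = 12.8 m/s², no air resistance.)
H = v₀²sin²(θ)/(2g) (with unit conversion) = 14240.0 mm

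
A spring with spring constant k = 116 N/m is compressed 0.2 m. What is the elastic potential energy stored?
PE = ½kx² = ½×116×0.2² = 2.32 J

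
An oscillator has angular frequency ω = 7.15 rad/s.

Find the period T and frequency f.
T = 2π/ω = 2π/7.15 = 0.8788 s; f = ω/2π = 1.138 Hz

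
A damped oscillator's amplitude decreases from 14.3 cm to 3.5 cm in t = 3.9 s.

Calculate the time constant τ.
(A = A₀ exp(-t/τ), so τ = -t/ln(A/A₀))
A/A₀ = 3.5/14.3 = 0.2448; ln(A/A₀) = -1.407
τ = −t/ln(A/A₀) = −3.9/-1.407 = 2.771 s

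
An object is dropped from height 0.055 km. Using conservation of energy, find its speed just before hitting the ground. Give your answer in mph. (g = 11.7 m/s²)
mgh = ½mv² → v = √(2gh) = √(2×11.7×55) = 35.87 m/s = 80.25 mph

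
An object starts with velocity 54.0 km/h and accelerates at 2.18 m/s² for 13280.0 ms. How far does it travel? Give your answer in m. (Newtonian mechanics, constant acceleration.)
d = v₀t + ½at² (with unit conversion) = 391.4 m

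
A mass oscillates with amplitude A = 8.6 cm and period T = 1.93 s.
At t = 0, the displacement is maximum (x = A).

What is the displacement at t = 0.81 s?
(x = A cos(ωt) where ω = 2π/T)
ω = 2π/T = 2π/1.93 = 3.256 rad/s
x = A cos(ωt) = 8.6×cos(3.256×0.81) = -7.528 cm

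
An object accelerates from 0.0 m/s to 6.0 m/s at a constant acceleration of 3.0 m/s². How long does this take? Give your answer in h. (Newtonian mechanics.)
t = (v - v₀)/a (with unit conversion) = 0.0005556 h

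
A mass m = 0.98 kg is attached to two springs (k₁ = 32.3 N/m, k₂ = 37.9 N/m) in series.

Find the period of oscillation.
k_eq = k₁k₂/(k₁+k₂) = 17.44 N/m
T = 2π√(m/k_eq) = 2π√(0.98/17.44) = 1.49 s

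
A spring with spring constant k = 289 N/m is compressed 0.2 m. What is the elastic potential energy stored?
PE = ½kx² = ½×289×0.2² = 5.78 J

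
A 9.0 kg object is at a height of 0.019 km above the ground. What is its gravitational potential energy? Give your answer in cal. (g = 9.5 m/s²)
PE = mgh = 9 kg × 9.5 m/s² × 19 m = 1624 J = 388.3 cal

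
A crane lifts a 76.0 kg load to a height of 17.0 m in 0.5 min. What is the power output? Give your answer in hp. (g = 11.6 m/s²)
W = mgh = 76×11.6×17 = 1.499e+04 J
P = W/t = 1.499e+04/30 = 499.6 W = 0.6699 hp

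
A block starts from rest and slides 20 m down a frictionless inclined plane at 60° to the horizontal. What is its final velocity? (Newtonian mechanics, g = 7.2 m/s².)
a = g sin(θ) = 7.2 × sin(60°) = 6.24 m/s²
v = √(2ad) = √(2 × 6.24 × 20) = 15.79 m/s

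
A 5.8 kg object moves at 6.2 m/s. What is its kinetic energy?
KE = ½mv² = ½×5.8×6.2² = 111.476 J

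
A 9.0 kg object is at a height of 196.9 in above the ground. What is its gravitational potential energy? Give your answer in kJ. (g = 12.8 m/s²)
PE = mgh = 9 kg × 12.8 m/s² × 5.001 m = 576.1 J = 0.5761 kJ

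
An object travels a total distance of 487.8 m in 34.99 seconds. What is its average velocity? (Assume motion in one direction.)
v_avg = Δd / Δt = 487.8 / 34.99 = 13.94 m/s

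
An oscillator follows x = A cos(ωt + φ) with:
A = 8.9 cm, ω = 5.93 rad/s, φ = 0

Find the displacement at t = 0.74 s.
x = A cos(ωt + φ) = 8.9×cos(5.93×0.74 + 0) = -2.835 cm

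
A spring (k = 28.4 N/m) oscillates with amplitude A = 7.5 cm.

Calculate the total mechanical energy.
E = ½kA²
E = ½kA² = ½×28.4×(0.075)² = 0.07987 J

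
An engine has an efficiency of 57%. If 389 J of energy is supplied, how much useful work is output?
W_out = η × W_in = 0.57 × 389 = 221.73 J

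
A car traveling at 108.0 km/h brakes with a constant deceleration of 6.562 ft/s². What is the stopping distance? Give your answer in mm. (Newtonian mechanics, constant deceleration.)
d = v₀² / (2a) (with unit conversion) = 225000.0 mm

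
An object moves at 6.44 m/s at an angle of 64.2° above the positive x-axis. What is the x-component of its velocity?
vₓ = v cos(θ) = 6.44 × cos(64.2°) = 2.8 m/s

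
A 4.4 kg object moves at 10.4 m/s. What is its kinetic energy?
KE = ½mv² = ½×4.4×10.4² = 237.952 J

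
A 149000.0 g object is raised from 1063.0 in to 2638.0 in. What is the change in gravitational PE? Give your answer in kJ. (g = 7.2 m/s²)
ΔPE = mg(h₂ − h₁) = 149 kg × 7.2 m/s² × (67.01 − 27) m = 4.292e+04 J = 42.92 kJ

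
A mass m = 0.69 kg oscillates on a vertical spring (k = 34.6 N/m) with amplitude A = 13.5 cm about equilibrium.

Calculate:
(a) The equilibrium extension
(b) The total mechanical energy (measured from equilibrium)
x_eq = mg/k = 0.69×9.81/34.6 = 0.1956 m = 19.56 cm
E = ½kA² = ½×34.6×(0.135)² = 0.3153 J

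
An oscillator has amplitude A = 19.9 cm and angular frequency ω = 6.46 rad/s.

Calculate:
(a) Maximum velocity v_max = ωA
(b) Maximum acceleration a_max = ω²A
v_max = ωA = 6.46×0.199 = 1.286 m/s
a_max = ω²A = 6.46²×0.199 = 8.305 m/s²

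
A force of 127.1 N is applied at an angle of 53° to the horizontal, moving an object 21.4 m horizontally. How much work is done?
W = Fd cosθ = 127.1×21.4×cos(53°) = 1636.9 J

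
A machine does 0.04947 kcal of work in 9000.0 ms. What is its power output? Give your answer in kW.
P = W/t = 207 J / 9 s = 23 W = 0.023 kW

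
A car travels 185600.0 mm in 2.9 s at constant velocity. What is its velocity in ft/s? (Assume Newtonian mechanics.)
v = d/t (with unit conversion) = 210.0 ft/s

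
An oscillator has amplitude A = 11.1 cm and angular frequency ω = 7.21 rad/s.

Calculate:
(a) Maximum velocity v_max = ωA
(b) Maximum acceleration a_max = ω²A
v_max = ωA = 7.21×0.111 = 0.8003 m/s
a_max = ω²A = 7.21²×0.111 = 5.77 m/s²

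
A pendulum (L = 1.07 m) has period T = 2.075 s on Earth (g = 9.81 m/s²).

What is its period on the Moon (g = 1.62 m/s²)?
T = 2π√(L/g), so T_moon/T_earth = √(g_earth/g_moon)
T_moon = 2π√(1.07/1.62) = 5.106 s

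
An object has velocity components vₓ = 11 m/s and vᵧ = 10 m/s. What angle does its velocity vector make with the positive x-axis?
θ = arctan(vᵧ/vₓ) = arctan(10/11) = 42.27°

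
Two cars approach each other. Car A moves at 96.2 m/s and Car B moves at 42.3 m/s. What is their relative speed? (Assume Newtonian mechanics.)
v_rel = v_A + v_B = 96.2 + 42.3 = 138.5 m/s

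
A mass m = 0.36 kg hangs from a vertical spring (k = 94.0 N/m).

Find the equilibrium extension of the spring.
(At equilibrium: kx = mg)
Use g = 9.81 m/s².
x_eq = mg/k = 0.36×9.81/94.0 = 0.03757 m = 3.757 cm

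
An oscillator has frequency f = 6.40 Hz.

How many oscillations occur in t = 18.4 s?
n = f×t = 6.4×18.4 = 117.8 oscillations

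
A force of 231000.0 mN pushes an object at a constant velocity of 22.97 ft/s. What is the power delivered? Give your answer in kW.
P = Fv = 231 N × 7.001 m/s = 1617 W = 1.617 kW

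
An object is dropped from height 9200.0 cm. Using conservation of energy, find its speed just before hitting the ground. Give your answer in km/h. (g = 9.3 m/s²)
mgh = ½mv² → v = √(2gh) = √(2×9.3×92) = 41.37 m/s = 148.9 km/h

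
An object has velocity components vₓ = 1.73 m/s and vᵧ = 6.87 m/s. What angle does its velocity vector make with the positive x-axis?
θ = arctan(vᵧ/vₓ) = arctan(6.87/1.73) = 75.87°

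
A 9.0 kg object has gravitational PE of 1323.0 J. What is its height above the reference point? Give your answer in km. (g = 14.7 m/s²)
PE = mgh → h = PE/(mg) = 1323 J / (9 kg × 14.7 m/s²) = 10 m = 0.01 km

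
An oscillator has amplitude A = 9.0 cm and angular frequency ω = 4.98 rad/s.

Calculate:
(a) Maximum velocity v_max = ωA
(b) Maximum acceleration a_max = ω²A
v_max = ωA = 4.98×0.09 = 0.4482 m/s
a_max = ω²A = 4.98²×0.09 = 2.232 m/s²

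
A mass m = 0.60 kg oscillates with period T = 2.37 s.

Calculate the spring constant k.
T = 2π√(m/k) → k = m(2π/T)² = 0.6×(2π/2.37)² = 4.217 N/m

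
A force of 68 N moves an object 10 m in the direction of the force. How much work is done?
W = Fd = 68×10 = 680.0 J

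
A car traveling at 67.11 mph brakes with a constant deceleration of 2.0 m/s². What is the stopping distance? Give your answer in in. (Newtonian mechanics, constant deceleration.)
d = v₀² / (2a) (with unit conversion) = 8859.0 in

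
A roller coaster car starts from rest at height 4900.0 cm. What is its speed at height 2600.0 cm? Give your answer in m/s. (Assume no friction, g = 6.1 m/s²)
mgh₁ = ½mv₂² + mgh₂ → v₂ = √(2g(h₁−h₂)) = √(2×6.1×(49−26)) = 16.75 m/s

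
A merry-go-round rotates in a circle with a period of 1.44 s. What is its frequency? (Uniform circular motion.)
f = 1/T = 1/1.44 = 0.6944 Hz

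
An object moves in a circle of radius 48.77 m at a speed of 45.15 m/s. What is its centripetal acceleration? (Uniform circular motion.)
a_c = v²/r = 45.15²/48.77 = 2038.52/48.77 = 41.8 m/s²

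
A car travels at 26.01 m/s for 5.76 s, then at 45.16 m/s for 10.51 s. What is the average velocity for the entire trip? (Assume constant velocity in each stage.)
d₁ = v₁t₁ = 26.01 × 5.76 = 149.818 m
d₂ = v₂t₂ = 45.16 × 10.51 = 474.632 m
d_total = 624.45 m, t_total = 16.27 s
v_avg = d_total/t_total = 624.45/16.27 = 38.38 m/s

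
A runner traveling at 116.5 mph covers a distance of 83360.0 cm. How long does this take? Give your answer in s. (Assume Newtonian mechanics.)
t = d/v (with unit conversion) = 16.01 s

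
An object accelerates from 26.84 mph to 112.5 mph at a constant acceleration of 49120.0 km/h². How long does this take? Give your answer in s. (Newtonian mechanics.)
t = (v - v₀)/a (with unit conversion) = 10.1 s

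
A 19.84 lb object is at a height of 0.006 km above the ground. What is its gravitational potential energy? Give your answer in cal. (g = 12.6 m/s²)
PE = mgh = 8.999 kg × 12.6 m/s² × 6 m = 680.3 J = 162.6 cal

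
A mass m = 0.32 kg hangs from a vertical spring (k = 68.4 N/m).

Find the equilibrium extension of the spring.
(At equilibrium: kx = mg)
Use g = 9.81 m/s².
x_eq = mg/k = 0.32×9.81/68.4 = 0.04589 m = 4.589 cm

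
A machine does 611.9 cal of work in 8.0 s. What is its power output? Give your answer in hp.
P = W/t = 2560 J / 8 s = 320 W = 0.4292 hp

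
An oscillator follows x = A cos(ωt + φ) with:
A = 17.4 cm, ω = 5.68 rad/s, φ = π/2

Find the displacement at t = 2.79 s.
x = A cos(ωt + φ) = 17.4×cos(5.68×2.79 + π/2) = 2.415 cm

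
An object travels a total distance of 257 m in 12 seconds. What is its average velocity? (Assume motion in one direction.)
v_avg = Δd / Δt = 257 / 12 = 21.42 m/s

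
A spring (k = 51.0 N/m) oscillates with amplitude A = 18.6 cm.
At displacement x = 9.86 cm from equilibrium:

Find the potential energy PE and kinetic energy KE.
E_total = ½kA² = ½×51.0×(0.186)² = 0.8822 J
PE = ½kx² = ½×51.0×(0.0986)² = 0.2479 J
KE = E_total − PE = 0.6343 J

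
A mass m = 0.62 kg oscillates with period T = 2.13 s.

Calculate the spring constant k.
T = 2π√(m/k) → k = m(2π/T)² = 0.62×(2π/2.13)² = 5.395 N/m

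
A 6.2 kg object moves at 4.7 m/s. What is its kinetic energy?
KE = ½mv² = ½×6.2×4.7² = 68.479 J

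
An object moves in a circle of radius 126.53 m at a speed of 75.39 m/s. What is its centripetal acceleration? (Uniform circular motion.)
a_c = v²/r = 75.39²/126.53 = 5683.65/126.53 = 44.92 m/s²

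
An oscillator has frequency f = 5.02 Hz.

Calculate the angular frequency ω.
ω = 2πf = 2π×5.02 = 31.54 rad/s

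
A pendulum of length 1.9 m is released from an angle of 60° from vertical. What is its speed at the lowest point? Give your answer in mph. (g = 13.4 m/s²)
h = L(1 − cosθ) = 1.9×(1 − cos60°) = 0.95 m
v = √(2gh) = √(2×13.4×0.95) = 5.046 m/s = 11.29 mph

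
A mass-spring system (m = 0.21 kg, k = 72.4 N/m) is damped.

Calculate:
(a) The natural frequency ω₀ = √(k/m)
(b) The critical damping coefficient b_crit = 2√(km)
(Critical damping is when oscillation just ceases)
ω₀ = √(k/m) = √(72.4/0.21) = 18.57 rad/s
b_crit = 2√(km) = 2√(72.4×0.21) = 7.798 kg/s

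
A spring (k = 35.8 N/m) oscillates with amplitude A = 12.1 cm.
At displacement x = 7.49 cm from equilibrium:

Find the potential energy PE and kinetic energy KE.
E_total = ½kA² = ½×35.8×(0.121)² = 0.2621 J
PE = ½kx² = ½×35.8×(0.0749)² = 0.1004 J
KE = E_total − PE = 0.1617 J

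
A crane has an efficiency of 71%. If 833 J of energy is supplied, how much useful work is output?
W_out = η × W_in = 0.71 × 833 = 591.43 J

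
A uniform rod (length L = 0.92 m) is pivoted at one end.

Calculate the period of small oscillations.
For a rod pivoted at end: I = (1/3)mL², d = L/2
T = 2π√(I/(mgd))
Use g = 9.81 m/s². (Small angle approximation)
I/m = (1/3)L² = 0.2821 m²; d = L/2 = 0.46 m
T = 2π√(I/(mgd)) = 2π√(0.2821/(9.81×0.46)) = 1.571 s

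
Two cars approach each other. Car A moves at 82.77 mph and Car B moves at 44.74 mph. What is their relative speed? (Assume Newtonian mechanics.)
v_rel = v_A + v_B = 82.77 + 44.74 = 127.5 mph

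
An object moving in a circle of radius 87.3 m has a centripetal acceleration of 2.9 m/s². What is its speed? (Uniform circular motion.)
v = √(a_c × r) = √(2.9 × 87.3) = 15.91 m/s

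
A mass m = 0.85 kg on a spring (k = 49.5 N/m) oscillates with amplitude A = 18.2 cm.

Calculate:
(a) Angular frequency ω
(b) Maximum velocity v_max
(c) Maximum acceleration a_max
ω = √(k/m) = √(49.5/0.85) = 7.631 rad/s
v_max = ωA = 7.631×0.182 = 1.389 m/s
a_max = ω²A = 7.631²×0.182 = 10.6 m/s²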